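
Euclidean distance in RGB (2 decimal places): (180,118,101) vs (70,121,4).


d = √[(R₁-R₂)² + (G₁-G₂)² + (B₁-B₂)²]
d = √[(180-70)² + (118-121)² + (101-4)²]
d = √[12100 + 9 + 9409]
d = √21518
d ≈ 146.69


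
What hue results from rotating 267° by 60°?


New hue = (H + rotation) mod 360
New hue = (267 + 60) mod 360
= 327 mod 360
= 327°


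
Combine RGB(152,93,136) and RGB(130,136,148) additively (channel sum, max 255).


Additive: each channel = min(255, C₁+C₂)
R: 152+130 = 282 → 255
G: 93+136 = 229 → 229
B: 136+148 = 284 → 255
= RGB(255, 229, 255)


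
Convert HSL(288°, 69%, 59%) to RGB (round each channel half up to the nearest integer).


H=288°, S=0.69, L=0.59
C = (1-|2L-1|)×S = (1-|0.18|)×0.69 = 0.5658
H' = H/60 = 288/60 ≈ 4.8000; X = C×(1-|H' mod 2 - 1|) = 0.45264
m = L - C/2 = 0.59 - 0.2829 = 0.3071
Sector ⌊H'⌋ = 4 → (R',G',B') = (0.45264, 0.0, 0.5658)
RGB = ((R'+m)×255, (G'+m)×255, (B'+m)×255) = (193.7337, 78.3105, 222.5895)
Round half up → RGB(194, 78, 223)


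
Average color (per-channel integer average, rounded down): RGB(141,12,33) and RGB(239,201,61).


Midpoint: each channel = ⌊(C₁+C₂)/2⌋
R: ⌊(141+239)/2⌋ = 190
G: ⌊(12+201)/2⌋ = 106
B: ⌊(33+61)/2⌋ = 47
= RGB(190, 106, 47)


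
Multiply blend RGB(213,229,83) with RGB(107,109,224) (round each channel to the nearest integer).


Multiply: C = A×B/255, rounded to nearest integer
R: 213×107/255 = 22791/255 ≈ 89.376 → 89
G: 229×109/255 = 24961/255 ≈ 97.886 → 98
B: 83×224/255 = 18592/255 ≈ 72.910 → 73
= RGB(89, 98, 73)


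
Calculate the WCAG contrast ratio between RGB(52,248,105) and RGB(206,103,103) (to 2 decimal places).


Linearize each sRGB channel c=v/255: c/12.92 if c ≤ 0.04045 else ((c+0.055)/1.055)^2.4
L = 0.2126×R_lin + 0.7152×G_lin + 0.0722×B_lin
Color 1 (52,248,105):
  R=52: 52/255≈0.2039 > 0.04045 → ((0.2039+0.055)/1.055)^2.4 ≈ 0.03434
  G=248: 248/255≈0.9725 > 0.04045 → ((0.9725+0.055)/1.055)^2.4 ≈ 0.93869
  B=105: 105/255≈0.4118 > 0.04045 → ((0.4118+0.055)/1.055)^2.4 ≈ 0.14126
  L1 = 0.2126×0.03434 + 0.7152×0.93869 + 0.0722×0.14126 ≈ 0.68885
Color 2 (206,103,103):
  R=206: 206/255≈0.8078 > 0.04045 → ((0.8078+0.055)/1.055)^2.4 ≈ 0.61721
  G=103: 103/255≈0.4039 > 0.04045 → ((0.4039+0.055)/1.055)^2.4 ≈ 0.13563
  B=103: 103/255≈0.4039 > 0.04045 → ((0.4039+0.055)/1.055)^2.4 ≈ 0.13563
  L2 = 0.2126×0.61721 + 0.7152×0.13563 + 0.0722×0.13563 ≈ 0.23802
Lighter = 0.68885, Darker = 0.23802
Ratio = (L_lighter + 0.05) / (L_darker + 0.05)
Ratio = (0.68885 + 0.05) / (0.23802 + 0.05) = 0.73885 / 0.28802 ≈ 2.5653
Ratio ≈ 2.57:1


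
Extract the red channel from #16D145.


Color: #16D145
R = 16 = 22
G = D1 = 209
B = 45 = 69
Red = 22


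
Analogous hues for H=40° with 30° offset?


Base hue: 40°
Left analog: (40 - 30) mod 360 = 10°
Right analog: (40 + 30) mod 360 = 70°
Analogous hues = 10° and 70°


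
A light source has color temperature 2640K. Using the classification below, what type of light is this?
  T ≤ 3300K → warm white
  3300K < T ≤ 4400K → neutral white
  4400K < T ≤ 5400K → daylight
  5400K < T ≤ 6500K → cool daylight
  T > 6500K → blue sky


Temperature: 2640K
2640K ≤ 3300K → warm white
Classification: warm white


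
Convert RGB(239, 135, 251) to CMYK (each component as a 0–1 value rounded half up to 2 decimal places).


R'=239/255≈0.9373, G'=135/255≈0.5294, B'=251/255≈0.9843
K = 1 - max(R',G',B') = 1 - 251/255 = 4/255 = 0.01568… → 0.02
(1-R'-K)/(1-K) simplifies to (max-R)/max with max = 251:
C = (251-239)/251 = 12/251 = 0.04780… → 0.05
M = (251-135)/251 = 116/251 = 0.46215… → 0.46
Y = (251-251)/251 = 0/251 = 0 → 0.00
= CMYK(0.05, 0.46, 0.00, 0.02)


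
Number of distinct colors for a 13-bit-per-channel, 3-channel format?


Total bits = 13 bits/channel × 3 channels = 39 bits
Distinct colors = 2^39
= 549,755,813,888 colors


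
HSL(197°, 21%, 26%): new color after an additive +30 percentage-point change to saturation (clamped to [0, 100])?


Original S = 21%
Adjustment = +30 percentage points
New S = 21 + (30) = 51
Clamp to [0, 100] → 51
= HSL(197°, 51%, 26%)


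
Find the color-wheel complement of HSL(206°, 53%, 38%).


Complement = opposite side of color wheel = hue + 180°
H' = (206 + 180) mod 360 = 26°
S and L unchanged.
= HSL(26°, 53%, 38%)


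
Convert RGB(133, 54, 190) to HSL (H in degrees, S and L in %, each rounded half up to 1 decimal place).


Normalize: R'=133/255≈0.5216, G'=54/255≈0.2118, B'=190/255≈0.7451
Max=190/255, Min=54/255, Δ=Max-Min=136/255
L = (Max+Min)/2 = (190+54)/510 = 244/510 = 0.47843… → L = 47.8%
L ≤ 0.5 → S = Δ/(Max+Min) = 136/(190+54) = 136/244 = 0.55737… → S = 55.7%
(the 1/255 factors cancel in S and H, so raw channel differences can be used)
Max is B' → H = 60 × ((R-G)/Δ + 4) = 60 × ((133-54)/136 + 4)
  79/136 + 4 = 0.5808… + 4 = 4.5808…
  H = 60 × 4.5808… = 274.852…° → H = 274.9°
= HSL(274.9°, 55.7%, 47.8%)


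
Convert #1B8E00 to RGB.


1B → 27 (R)
8E → 142 (G)
00 → 0 (B)
= RGB(27, 142, 0)


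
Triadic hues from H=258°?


Triadic: equally spaced at 120° intervals
H1 = 258°
H2 = (258 + 120) mod 360 = 18°
H3 = (258 + 240) mod 360 = 138°
Triadic = 258°, 18°, 138°


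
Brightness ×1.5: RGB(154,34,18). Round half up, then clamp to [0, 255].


Multiply each channel by 1.5, round half up, clamp to [0, 255]
R: 154×1.5 = 231
G: 34×1.5 = 51
B: 18×1.5 = 27
= RGB(231, 51, 27)


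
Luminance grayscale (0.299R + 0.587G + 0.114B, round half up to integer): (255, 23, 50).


Gray = 0.299×R + 0.587×G + 0.114×B
Gray = 0.299×255 + 0.587×23 + 0.114×50
Gray = 76.245 + 13.501 + 5.700
Gray = 95.446 → round half up → 95
Gray = 95


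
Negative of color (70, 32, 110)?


Invert: (255-R, 255-G, 255-B)
R: 255-70 = 185
G: 255-32 = 223
B: 255-110 = 145
= RGB(185, 223, 145)


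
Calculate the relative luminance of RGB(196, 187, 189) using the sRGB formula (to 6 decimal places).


Linearize each channel (sRGB transfer function): c = v/255; c_lin = c/12.92 if c ≤ 0.04045, else ((c+0.055)/1.055)^2.4
  R: 196/255 ≈ 0.768627 > 0.04045 → ((0.768627+0.055)/1.055)^2.4 ≈ 0.552011
  G: 187/255 ≈ 0.733333 > 0.04045 → ((0.733333+0.055)/1.055)^2.4 ≈ 0.496933
  B: 189/255 ≈ 0.741176 > 0.04045 → ((0.741176+0.055)/1.055)^2.4 ≈ 0.508881
R_lin = 0.552011, G_lin = 0.496933, B_lin = 0.508881
L = 0.2126×R + 0.7152×G + 0.0722×B
L = 0.2126×0.552011 + 0.7152×0.496933 + 0.0722×0.508881
L ≈ 0.509505


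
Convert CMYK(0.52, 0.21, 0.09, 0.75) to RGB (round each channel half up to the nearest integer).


R = 255 × (1-C) × (1-K) = 255 × 0.48 × 0.25 = 30.6 → 31
G = 255 × (1-M) × (1-K) = 255 × 0.79 × 0.25 = 50.3625 → 50
B = 255 × (1-Y) × (1-K) = 255 × 0.91 × 0.25 = 58.0125 → 58
= RGB(31, 50, 58)


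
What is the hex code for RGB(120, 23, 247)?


R = 120 → 78 (hex)
G = 23 → 17 (hex)
B = 247 → F7 (hex)
Hex = #7817F7


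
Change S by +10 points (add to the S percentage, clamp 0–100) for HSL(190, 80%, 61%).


Original S = 80%
Adjustment = +10 percentage points
New S = 80 + (10) = 90
Clamp to [0, 100] → 90
= HSL(190°, 90%, 61%)


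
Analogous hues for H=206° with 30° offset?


Base hue: 206°
Left analog: (206 - 30) mod 360 = 176°
Right analog: (206 + 30) mod 360 = 236°
Analogous hues = 176° and 236°


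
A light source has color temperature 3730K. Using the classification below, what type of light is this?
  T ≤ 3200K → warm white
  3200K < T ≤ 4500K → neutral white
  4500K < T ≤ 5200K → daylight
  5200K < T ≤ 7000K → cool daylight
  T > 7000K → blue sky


Temperature: 3730K
3200K < 3730K ≤ 4500K → neutral white
Classification: neutral white


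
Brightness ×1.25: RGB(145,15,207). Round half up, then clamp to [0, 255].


Multiply each channel by 1.25, round half up, clamp to [0, 255]
R: 145×1.25 = 181.25 → round → 181
G: 15×1.25 = 18.75 → round → 19
B: 207×1.25 = 258.75 → round → 259 → clamp → 255
= RGB(181, 19, 255)


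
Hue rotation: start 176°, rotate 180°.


New hue = (H + rotation) mod 360
New hue = (176 + 180) mod 360
= 356 mod 360
= 356°


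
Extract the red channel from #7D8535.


Color: #7D8535
R = 7D = 125
G = 85 = 133
B = 35 = 53
Red = 125


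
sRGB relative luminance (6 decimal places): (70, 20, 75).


Linearize each channel (sRGB transfer function): c = v/255; c_lin = c/12.92 if c ≤ 0.04045, else ((c+0.055)/1.055)^2.4
  R: 70/255 ≈ 0.274510 > 0.04045 → ((0.274510+0.055)/1.055)^2.4 ≈ 0.061246
  G: 20/255 ≈ 0.078431 > 0.04045 → ((0.078431+0.055)/1.055)^2.4 ≈ 0.006995
  B: 75/255 ≈ 0.294118 > 0.04045 → ((0.294118+0.055)/1.055)^2.4 ≈ 0.070360
R_lin = 0.061246, G_lin = 0.006995, B_lin = 0.070360
L = 0.2126×R + 0.7152×G + 0.0722×B
L = 0.2126×0.061246 + 0.7152×0.006995 + 0.0722×0.070360
L ≈ 0.023104


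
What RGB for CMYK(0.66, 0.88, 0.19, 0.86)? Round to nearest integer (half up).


R = 255 × (1-C) × (1-K) = 255 × 0.34 × 0.14 = 12.138 → 12
G = 255 × (1-M) × (1-K) = 255 × 0.12 × 0.14 = 4.284 → 4
B = 255 × (1-Y) × (1-K) = 255 × 0.81 × 0.14 = 28.917 → 29
= RGB(12, 4, 29)


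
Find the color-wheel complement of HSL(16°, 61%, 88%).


Complement = opposite side of color wheel = hue + 180°
H' = (16 + 180) mod 360 = 196°
S and L unchanged.
= HSL(196°, 61%, 88%)


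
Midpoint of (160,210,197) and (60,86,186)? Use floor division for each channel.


Midpoint: each channel = ⌊(C₁+C₂)/2⌋
R: ⌊(160+60)/2⌋ = 110
G: ⌊(210+86)/2⌋ = 148
B: ⌊(197+186)/2⌋ = 191
= RGB(110, 148, 191)


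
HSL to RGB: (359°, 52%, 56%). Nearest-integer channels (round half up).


H=359°, S=0.52, L=0.56
C = (1-|2L-1|)×S = (1-|0.12|)×0.52 = 0.4576
H' = H/60 = 359/60 ≈ 5.9833; X = C×(1-|H' mod 2 - 1|) ≈ 0.0076
m = L - C/2 = 0.56 - 0.2288 = 0.3312
Sector ⌊H'⌋ = 5 → (R',G',B') = (0.4576, 0.0, ≈0.0076)
RGB = ((R'+m)×255, (G'+m)×255, (B'+m)×255) = (201.144, 84.456, 86.4008)
Round half up → RGB(201, 84, 86)


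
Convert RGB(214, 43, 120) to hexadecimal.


R = 214 → D6 (hex)
G = 43 → 2B (hex)
B = 120 → 78 (hex)
Hex = #D62B78


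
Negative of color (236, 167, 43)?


Invert: (255-R, 255-G, 255-B)
R: 255-236 = 19
G: 255-167 = 88
B: 255-43 = 212
= RGB(19, 88, 212)


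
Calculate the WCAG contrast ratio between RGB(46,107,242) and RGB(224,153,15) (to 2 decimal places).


Linearize each sRGB channel c=v/255: c/12.92 if c ≤ 0.04045 else ((c+0.055)/1.055)^2.4
L = 0.2126×R_lin + 0.7152×G_lin + 0.0722×B_lin
Color 1 (46,107,242):
  R=46: 46/255≈0.1804 > 0.04045 → ((0.1804+0.055)/1.055)^2.4 ≈ 0.02732
  G=107: 107/255≈0.4196 > 0.04045 → ((0.4196+0.055)/1.055)^2.4 ≈ 0.14703
  B=242: 242/255≈0.9490 > 0.04045 → ((0.9490+0.055)/1.055)^2.4 ≈ 0.88792
  L1 = 0.2126×0.02732 + 0.7152×0.14703 + 0.0722×0.88792 ≈ 0.17507
Color 2 (224,153,15):
  R=224: 224/255≈0.8784 > 0.04045 → ((0.8784+0.055)/1.055)^2.4 ≈ 0.74540
  G=153: 153/255≈0.6000 > 0.04045 → ((0.6000+0.055)/1.055)^2.4 ≈ 0.31855
  B=15: 15/255≈0.0588 > 0.04045 → ((0.0588+0.055)/1.055)^2.4 ≈ 0.00478
  L2 = 0.2126×0.74540 + 0.7152×0.31855 + 0.0722×0.00478 ≈ 0.38664
Lighter = 0.38664, Darker = 0.17507
Ratio = (L_lighter + 0.05) / (L_darker + 0.05)
Ratio = (0.38664 + 0.05) / (0.17507 + 0.05) = 0.43664 / 0.22507 ≈ 1.9400
Ratio ≈ 1.94:1


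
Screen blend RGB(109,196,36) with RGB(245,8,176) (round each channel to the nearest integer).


Screen: C = 255 - (255-A)×(255-B)/255, rounded to nearest integer
R: 255 - (255-109)×(255-245)/255 = 255 - 1460/255 ≈ 255 - 5.725 = 249.275 → 249
G: 255 - (255-196)×(255-8)/255 = 255 - 14573/255 ≈ 255 - 57.149 = 197.851 → 198
B: 255 - (255-36)×(255-176)/255 = 255 - 17301/255 ≈ 255 - 67.847 = 187.153 → 187
= RGB(249, 198, 187)


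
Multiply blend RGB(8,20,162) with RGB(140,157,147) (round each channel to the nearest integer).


Multiply: C = A×B/255, rounded to nearest integer
R: 8×140/255 = 1120/255 ≈ 4.392 → 4
G: 20×157/255 = 3140/255 ≈ 12.314 → 12
B: 162×147/255 = 23814/255 ≈ 93.388 → 93
= RGB(4, 12, 93)


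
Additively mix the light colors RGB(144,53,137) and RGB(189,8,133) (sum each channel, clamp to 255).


Additive: each channel = min(255, C₁+C₂)
R: 144+189 = 333 → 255
G: 53+8 = 61 → 61
B: 137+133 = 270 → 255
= RGB(255, 61, 255)


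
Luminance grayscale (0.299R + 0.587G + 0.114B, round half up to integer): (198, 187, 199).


Gray = 0.299×R + 0.587×G + 0.114×B
Gray = 0.299×198 + 0.587×187 + 0.114×199
Gray = 59.202 + 109.769 + 22.686
Gray = 191.657 → round half up → 192
Gray = 192


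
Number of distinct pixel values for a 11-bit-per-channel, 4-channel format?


Total bits = 11 bits/channel × 4 channels = 44 bits
Distinct pixel values = 2^44
= 17,592,186,044,416 pixel values


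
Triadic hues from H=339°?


Triadic: equally spaced at 120° intervals
H1 = 339°
H2 = (339 + 120) mod 360 = 99°
H3 = (339 + 240) mod 360 = 219°
Triadic = 339°, 99°, 219°


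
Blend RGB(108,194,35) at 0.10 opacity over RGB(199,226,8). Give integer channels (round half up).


C = α×F + (1-α)×B, with 1-α = 0.90
R: 0.10×108 + 0.90×199 = 10.80 + 179.10 = 189.90 → 190
G: 0.10×194 + 0.90×226 = 19.40 + 203.40 = 222.80 → 223
B: 0.10×35 + 0.90×8 = 3.50 + 7.20 = 10.70 → 11
= RGB(190, 223, 11)


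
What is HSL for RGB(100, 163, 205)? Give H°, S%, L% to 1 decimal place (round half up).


Normalize: R'=100/255≈0.3922, G'=163/255≈0.6392, B'=205/255≈0.8039
Max=205/255, Min=100/255, Δ=Max-Min=105/255
L = (Max+Min)/2 = (205+100)/510 = 305/510 = 0.59803… → L = 59.8%
L > 0.5 → S = Δ/(2-Max-Min) = 105/(510-205-100) = 105/205 = 0.51219… → S = 51.2%
(the 1/255 factors cancel in S and H, so raw channel differences can be used)
Max is B' → H = 60 × ((R-G)/Δ + 4) = 60 × ((100-163)/105 + 4)
  -63/105 + 4 = -0.6 + 4 = 3.4
  H = 60 × 3.4 = 204° → H = 204.0°
= HSL(204.0°, 51.2%, 59.8%)


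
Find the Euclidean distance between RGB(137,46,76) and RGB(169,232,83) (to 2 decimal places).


d = √[(R₁-R₂)² + (G₁-G₂)² + (B₁-B₂)²]
d = √[(137-169)² + (46-232)² + (76-83)²]
d = √[1024 + 34596 + 49]
d = √35669
d ≈ 188.86


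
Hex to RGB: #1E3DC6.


1E → 30 (R)
3D → 61 (G)
C6 → 198 (B)
= RGB(30, 61, 198)


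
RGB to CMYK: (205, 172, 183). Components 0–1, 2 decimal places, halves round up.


R'=205/255≈0.8039, G'=172/255≈0.6745, B'=183/255≈0.7176
K = 1 - max(R',G',B') = 1 - 205/255 = 50/255 = 0.19607… → 0.20
(1-R'-K)/(1-K) simplifies to (max-R)/max with max = 205:
C = (205-205)/205 = 0/205 = 0 → 0.00
M = (205-172)/205 = 33/205 = 0.16097… → 0.16
Y = (205-183)/205 = 22/205 = 0.10731… → 0.11
= CMYK(0.00, 0.16, 0.11, 0.20)


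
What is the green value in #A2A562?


Color: #A2A562
R = A2 = 162
G = A5 = 165
B = 62 = 98
Green = 165


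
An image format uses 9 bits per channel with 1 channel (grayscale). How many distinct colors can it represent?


Total bits = 9 bits/channel × 1 channels = 9 bits
Distinct colors = 2^9
= 512 colors


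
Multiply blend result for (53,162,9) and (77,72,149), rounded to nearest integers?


Multiply: C = A×B/255, rounded to nearest integer
R: 53×77/255 = 4081/255 ≈ 16.004 → 16
G: 162×72/255 = 11664/255 ≈ 45.741 → 46
B: 9×149/255 = 1341/255 ≈ 5.259 → 5
= RGB(16, 46, 5)


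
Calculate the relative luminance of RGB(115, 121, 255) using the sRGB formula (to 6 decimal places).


Linearize each channel (sRGB transfer function): c = v/255; c_lin = c/12.92 if c ≤ 0.04045, else ((c+0.055)/1.055)^2.4
  R: 115/255 ≈ 0.450980 > 0.04045 → ((0.450980+0.055)/1.055)^2.4 ≈ 0.171441
  G: 121/255 ≈ 0.474510 > 0.04045 → ((0.474510+0.055)/1.055)^2.4 ≈ 0.191202
  B: 255/255 ≈ 1.000000 > 0.04045 → ((1.000000+0.055)/1.055)^2.4 ≈ 1.000000
R_lin = 0.171441, G_lin = 0.191202, B_lin = 1.000000
L = 0.2126×R + 0.7152×G + 0.0722×B
L = 0.2126×0.171441 + 0.7152×0.191202 + 0.0722×1.000000
L ≈ 0.245396


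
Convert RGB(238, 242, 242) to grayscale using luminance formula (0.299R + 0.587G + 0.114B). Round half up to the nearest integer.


Gray = 0.299×R + 0.587×G + 0.114×B
Gray = 0.299×238 + 0.587×242 + 0.114×242
Gray = 71.162 + 142.054 + 27.588
Gray = 240.804 → round half up → 241
Gray = 241


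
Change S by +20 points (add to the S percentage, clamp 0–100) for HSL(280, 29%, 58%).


Original S = 29%
Adjustment = +20 percentage points
New S = 29 + (20) = 49
Clamp to [0, 100] → 49
= HSL(280°, 49%, 58%)


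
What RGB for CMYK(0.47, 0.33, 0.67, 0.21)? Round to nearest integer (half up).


R = 255 × (1-C) × (1-K) = 255 × 0.53 × 0.79 = 106.7685 → 107
G = 255 × (1-M) × (1-K) = 255 × 0.67 × 0.79 = 134.9715 → 135
B = 255 × (1-Y) × (1-K) = 255 × 0.33 × 0.79 = 66.4785 → 66
= RGB(107, 135, 66)


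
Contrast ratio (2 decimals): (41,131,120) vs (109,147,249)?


Linearize each sRGB channel c=v/255: c/12.92 if c ≤ 0.04045 else ((c+0.055)/1.055)^2.4
L = 0.2126×R_lin + 0.7152×G_lin + 0.0722×B_lin
Color 1 (41,131,120):
  R=41: 41/255≈0.1608 > 0.04045 → ((0.1608+0.055)/1.055)^2.4 ≈ 0.02217
  G=131: 131/255≈0.5137 > 0.04045 → ((0.5137+0.055)/1.055)^2.4 ≈ 0.22697
  B=120: 120/255≈0.4706 > 0.04045 → ((0.4706+0.055)/1.055)^2.4 ≈ 0.18782
  L1 = 0.2126×0.02217 + 0.7152×0.22697 + 0.0722×0.18782 ≈ 0.18060
Color 2 (109,147,249):
  R=109: 109/255≈0.4275 > 0.04045 → ((0.4275+0.055)/1.055)^2.4 ≈ 0.15293
  G=147: 147/255≈0.5765 > 0.04045 → ((0.5765+0.055)/1.055)^2.4 ≈ 0.29177
  B=249: 249/255≈0.9765 > 0.04045 → ((0.9765+0.055)/1.055)^2.4 ≈ 0.94731
  L2 = 0.2126×0.15293 + 0.7152×0.29177 + 0.0722×0.94731 ≈ 0.30958
Lighter = 0.30958, Darker = 0.18060
Ratio = (L_lighter + 0.05) / (L_darker + 0.05)
Ratio = (0.30958 + 0.05) / (0.18060 + 0.05) = 0.35958 / 0.23060 ≈ 1.5593
Ratio ≈ 1.56:1


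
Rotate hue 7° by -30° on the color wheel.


New hue = (H + rotation) mod 360
New hue = (7 -30) mod 360
= -23 mod 360
= 337°


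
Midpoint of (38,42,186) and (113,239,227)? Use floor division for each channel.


Midpoint: each channel = ⌊(C₁+C₂)/2⌋
R: ⌊(38+113)/2⌋ = 75
G: ⌊(42+239)/2⌋ = 140
B: ⌊(186+227)/2⌋ = 206
= RGB(75, 140, 206)


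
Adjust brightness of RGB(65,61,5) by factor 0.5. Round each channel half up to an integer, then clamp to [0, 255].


Multiply each channel by 0.5, round half up, clamp to [0, 255]
R: 65×0.5 = 32.5 → round → 33
G: 61×0.5 = 30.5 → round → 31
B: 5×0.5 = 2.5 → round → 3
= RGB(33, 31, 3)


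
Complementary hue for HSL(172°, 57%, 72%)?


Complement = opposite side of color wheel = hue + 180°
H' = (172 + 180) mod 360 = 352°
S and L unchanged.
= HSL(352°, 57%, 72%)


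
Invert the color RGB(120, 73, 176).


Invert: (255-R, 255-G, 255-B)
R: 255-120 = 135
G: 255-73 = 182
B: 255-176 = 79
= RGB(135, 182, 79)


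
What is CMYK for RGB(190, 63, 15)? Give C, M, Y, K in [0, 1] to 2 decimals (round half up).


R'=190/255≈0.7451, G'=63/255≈0.2471, B'=15/255≈0.0588
K = 1 - max(R',G',B') = 1 - 190/255 = 65/255 = 0.25490… → 0.25
(1-R'-K)/(1-K) simplifies to (max-R)/max with max = 190:
C = (190-190)/190 = 0/190 = 0 → 0.00
M = (190-63)/190 = 127/190 = 0.66842… → 0.67
Y = (190-15)/190 = 175/190 = 0.92105… → 0.92
= CMYK(0.00, 0.67, 0.92, 0.25)


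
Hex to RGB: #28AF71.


28 → 40 (R)
AF → 175 (G)
71 → 113 (B)
= RGB(40, 175, 113)


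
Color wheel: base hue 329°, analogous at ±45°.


Base hue: 329°
Left analog: (329 - 45) mod 360 = 284°
Right analog: (329 + 45) mod 360 = 14°
Analogous hues = 284° and 14°


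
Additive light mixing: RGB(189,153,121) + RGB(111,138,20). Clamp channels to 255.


Additive: each channel = min(255, C₁+C₂)
R: 189+111 = 300 → 255
G: 153+138 = 291 → 255
B: 121+20 = 141 → 141
= RGB(255, 255, 141)


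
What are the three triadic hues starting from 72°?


Triadic: equally spaced at 120° intervals
H1 = 72°
H2 = (72 + 120) mod 360 = 192°
H3 = (72 + 240) mod 360 = 312°
Triadic = 72°, 192°, 312°


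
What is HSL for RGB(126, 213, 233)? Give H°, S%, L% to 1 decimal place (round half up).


Normalize: R'=126/255≈0.4941, G'=213/255≈0.8353, B'=233/255≈0.9137
Max=233/255, Min=126/255, Δ=Max-Min=107/255
L = (Max+Min)/2 = (233+126)/510 = 359/510 = 0.70392… → L = 70.4%
L > 0.5 → S = Δ/(2-Max-Min) = 107/(510-233-126) = 107/151 = 0.70860… → S = 70.9%
(the 1/255 factors cancel in S and H, so raw channel differences can be used)
Max is B' → H = 60 × ((R-G)/Δ + 4) = 60 × ((126-213)/107 + 4)
  -87/107 + 4 = -0.8130… + 4 = 3.1869…
  H = 60 × 3.1869… = 191.214…° → H = 191.2°
= HSL(191.2°, 70.9%, 70.4%)


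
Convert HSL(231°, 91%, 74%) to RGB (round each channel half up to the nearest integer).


H=231°, S=0.91, L=0.74
C = (1-|2L-1|)×S = (1-|0.48|)×0.91 = 0.4732
H' = H/60 = 231/60 ≈ 3.8500; X = C×(1-|H' mod 2 - 1|) = 0.07098
m = L - C/2 = 0.74 - 0.2366 = 0.5034
Sector ⌊H'⌋ = 3 → (R',G',B') = (0.0, 0.07098, 0.4732)
RGB = ((R'+m)×255, (G'+m)×255, (B'+m)×255) = (128.367, 146.4669, 249.033)
Round half up → RGB(128, 146, 249)


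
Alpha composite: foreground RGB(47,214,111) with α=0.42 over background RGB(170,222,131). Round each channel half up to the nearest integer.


C = α×F + (1-α)×B, with 1-α = 0.58
R: 0.42×47 + 0.58×170 = 19.74 + 98.60 = 118.34 → 118
G: 0.42×214 + 0.58×222 = 89.88 + 128.76 = 218.64 → 219
B: 0.42×111 + 0.58×131 = 46.62 + 75.98 = 122.60 → 123
= RGB(118, 219, 123)


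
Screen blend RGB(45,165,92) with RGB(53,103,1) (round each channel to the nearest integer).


Screen: C = 255 - (255-A)×(255-B)/255, rounded to nearest integer
R: 255 - (255-45)×(255-53)/255 = 255 - 42420/255 ≈ 255 - 166.353 = 88.647 → 89
G: 255 - (255-165)×(255-103)/255 = 255 - 13680/255 ≈ 255 - 53.647 = 201.353 → 201
B: 255 - (255-92)×(255-1)/255 = 255 - 41402/255 ≈ 255 - 162.361 = 92.639 → 93
= RGB(89, 201, 93)


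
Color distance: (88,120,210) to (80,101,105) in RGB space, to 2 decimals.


d = √[(R₁-R₂)² + (G₁-G₂)² + (B₁-B₂)²]
d = √[(88-80)² + (120-101)² + (210-105)²]
d = √[64 + 361 + 11025]
d = √11450
d ≈ 107.00


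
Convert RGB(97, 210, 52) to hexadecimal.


R = 97 → 61 (hex)
G = 210 → D2 (hex)
B = 52 → 34 (hex)
Hex = #61D234


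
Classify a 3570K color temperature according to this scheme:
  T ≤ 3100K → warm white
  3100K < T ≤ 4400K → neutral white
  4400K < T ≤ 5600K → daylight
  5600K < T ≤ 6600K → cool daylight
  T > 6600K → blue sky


Temperature: 3570K
3100K < 3570K ≤ 4400K → neutral white
Classification: neutral white


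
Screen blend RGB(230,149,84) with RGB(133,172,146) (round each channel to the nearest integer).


Screen: C = 255 - (255-A)×(255-B)/255, rounded to nearest integer
R: 255 - (255-230)×(255-133)/255 = 255 - 3050/255 ≈ 255 - 11.961 = 243.039 → 243
G: 255 - (255-149)×(255-172)/255 = 255 - 8798/255 ≈ 255 - 34.502 = 220.498 → 220
B: 255 - (255-84)×(255-146)/255 = 255 - 18639/255 ≈ 255 - 73.094 = 181.906 → 182
= RGB(243, 220, 182)


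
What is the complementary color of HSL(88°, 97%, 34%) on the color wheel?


Complement = opposite side of color wheel = hue + 180°
H' = (88 + 180) mod 360 = 268°
S and L unchanged.
= HSL(268°, 97%, 34%)


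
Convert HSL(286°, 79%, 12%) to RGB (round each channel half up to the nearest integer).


H=286°, S=0.79, L=0.12
C = (1-|2L-1|)×S = (1-|-0.76|)×0.79 = 0.1896
H' = H/60 = 286/60 ≈ 4.7667; X = C×(1-|H' mod 2 - 1|) = 0.14536
m = L - C/2 = 0.12 - 0.0948 = 0.0252
Sector ⌊H'⌋ = 4 → (R',G',B') = (0.14536, 0.0, 0.1896)
RGB = ((R'+m)×255, (G'+m)×255, (B'+m)×255) = (43.4928, 6.426, 54.774)
Round half up → RGB(43, 6, 55)


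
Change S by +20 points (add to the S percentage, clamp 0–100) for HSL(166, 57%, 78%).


Original S = 57%
Adjustment = +20 percentage points
New S = 57 + (20) = 77
Clamp to [0, 100] → 77
= HSL(166°, 77%, 78%)


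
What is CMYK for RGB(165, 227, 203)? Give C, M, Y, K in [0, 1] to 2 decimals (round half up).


R'=165/255≈0.6471, G'=227/255≈0.8902, B'=203/255≈0.7961
K = 1 - max(R',G',B') = 1 - 227/255 = 28/255 = 0.10980… → 0.11
(1-R'-K)/(1-K) simplifies to (max-R)/max with max = 227:
C = (227-165)/227 = 62/227 = 0.27312… → 0.27
M = (227-227)/227 = 0/227 = 0 → 0.00
Y = (227-203)/227 = 24/227 = 0.10572… → 0.11
= CMYK(0.27, 0.00, 0.11, 0.11)


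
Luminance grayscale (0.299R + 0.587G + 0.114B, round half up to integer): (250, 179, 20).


Gray = 0.299×R + 0.587×G + 0.114×B
Gray = 0.299×250 + 0.587×179 + 0.114×20
Gray = 74.750 + 105.073 + 2.280
Gray = 182.103 → round half up → 182
Gray = 182


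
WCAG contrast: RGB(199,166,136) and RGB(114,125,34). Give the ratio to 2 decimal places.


Linearize each sRGB channel c=v/255: c/12.92 if c ≤ 0.04045 else ((c+0.055)/1.055)^2.4
L = 0.2126×R_lin + 0.7152×G_lin + 0.0722×B_lin
Color 1 (199,166,136):
  R=199: 199/255≈0.7804 > 0.04045 → ((0.7804+0.055)/1.055)^2.4 ≈ 0.57112
  G=166: 166/255≈0.6510 > 0.04045 → ((0.6510+0.055)/1.055)^2.4 ≈ 0.38133
  B=136: 136/255≈0.5333 > 0.04045 → ((0.5333+0.055)/1.055)^2.4 ≈ 0.24620
  L1 = 0.2126×0.57112 + 0.7152×0.38133 + 0.0722×0.24620 ≈ 0.41192
Color 2 (114,125,34):
  R=114: 114/255≈0.4471 > 0.04045 → ((0.4471+0.055)/1.055)^2.4 ≈ 0.16827
  G=125: 125/255≈0.4902 > 0.04045 → ((0.4902+0.055)/1.055)^2.4 ≈ 0.20508
  B=34: 34/255≈0.1333 > 0.04045 → ((0.1333+0.055)/1.055)^2.4 ≈ 0.01600
  L2 = 0.2126×0.16827 + 0.7152×0.20508 + 0.0722×0.01600 ≈ 0.18360
Lighter = 0.41192, Darker = 0.18360
Ratio = (L_lighter + 0.05) / (L_darker + 0.05)
Ratio = (0.41192 + 0.05) / (0.18360 + 0.05) = 0.46192 / 0.23360 ≈ 1.9774
Ratio ≈ 1.98:1


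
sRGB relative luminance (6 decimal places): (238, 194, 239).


Linearize each channel (sRGB transfer function): c = v/255; c_lin = c/12.92 if c ≤ 0.04045, else ((c+0.055)/1.055)^2.4
  R: 238/255 ≈ 0.933333 > 0.04045 → ((0.933333+0.055)/1.055)^2.4 ≈ 0.854993
  G: 194/255 ≈ 0.760784 > 0.04045 → ((0.760784+0.055)/1.055)^2.4 ≈ 0.539479
  B: 239/255 ≈ 0.937255 > 0.04045 → ((0.937255+0.055)/1.055)^2.4 ≈ 0.863157
R_lin = 0.854993, G_lin = 0.539479, B_lin = 0.863157
L = 0.2126×R + 0.7152×G + 0.0722×B
L = 0.2126×0.854993 + 0.7152×0.539479 + 0.0722×0.863157
L ≈ 0.629927


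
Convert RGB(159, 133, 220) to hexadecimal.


R = 159 → 9F (hex)
G = 133 → 85 (hex)
B = 220 → DC (hex)
Hex = #9F85DC


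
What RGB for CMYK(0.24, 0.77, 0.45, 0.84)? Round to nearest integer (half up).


R = 255 × (1-C) × (1-K) = 255 × 0.76 × 0.16 = 31.008 → 31
G = 255 × (1-M) × (1-K) = 255 × 0.23 × 0.16 = 9.384 → 9
B = 255 × (1-Y) × (1-K) = 255 × 0.55 × 0.16 = 22.44 → 22
= RGB(31, 9, 22)


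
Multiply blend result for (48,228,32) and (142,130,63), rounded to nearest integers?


Multiply: C = A×B/255, rounded to nearest integer
R: 48×142/255 = 6816/255 ≈ 26.729 → 27
G: 228×130/255 = 29640/255 ≈ 116.235 → 116
B: 32×63/255 = 2016/255 ≈ 7.906 → 8
= RGB(27, 116, 8)


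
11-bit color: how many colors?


Colors = 2^bits = 2^11
= 2,048 colors


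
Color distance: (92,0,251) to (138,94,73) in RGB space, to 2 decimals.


d = √[(R₁-R₂)² + (G₁-G₂)² + (B₁-B₂)²]
d = √[(92-138)² + (0-94)² + (251-73)²]
d = √[2116 + 8836 + 31684]
d = √42636
d ≈ 206.48


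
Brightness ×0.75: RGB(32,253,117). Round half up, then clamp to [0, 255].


Multiply each channel by 0.75, round half up, clamp to [0, 255]
R: 32×0.75 = 24
G: 253×0.75 = 189.75 → round → 190
B: 117×0.75 = 87.75 → round → 88
= RGB(24, 190, 88)


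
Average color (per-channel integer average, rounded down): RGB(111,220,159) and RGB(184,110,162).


Midpoint: each channel = ⌊(C₁+C₂)/2⌋
R: ⌊(111+184)/2⌋ = 147
G: ⌊(220+110)/2⌋ = 165
B: ⌊(159+162)/2⌋ = 160
= RGB(147, 165, 160)


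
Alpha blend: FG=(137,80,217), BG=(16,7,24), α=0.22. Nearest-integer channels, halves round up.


C = α×F + (1-α)×B, with 1-α = 0.78
R: 0.22×137 + 0.78×16 = 30.14 + 12.48 = 42.62 → 43
G: 0.22×80 + 0.78×7 = 17.60 + 5.46 = 23.06 → 23
B: 0.22×217 + 0.78×24 = 47.74 + 18.72 = 66.46 → 66
= RGB(43, 23, 66)


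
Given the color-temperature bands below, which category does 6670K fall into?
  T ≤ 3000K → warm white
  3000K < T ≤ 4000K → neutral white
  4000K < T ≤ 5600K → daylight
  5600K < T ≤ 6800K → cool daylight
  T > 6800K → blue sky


Temperature: 6670K
5600K < 6670K ≤ 6800K → cool daylight
Classification: cool daylight


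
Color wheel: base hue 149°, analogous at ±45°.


Base hue: 149°
Left analog: (149 - 45) mod 360 = 104°
Right analog: (149 + 45) mod 360 = 194°
Analogous hues = 104° and 194°


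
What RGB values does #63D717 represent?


63 → 99 (R)
D7 → 215 (G)
17 → 23 (B)
= RGB(99, 215, 23)


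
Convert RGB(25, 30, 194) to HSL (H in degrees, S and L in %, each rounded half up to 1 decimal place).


Normalize: R'=25/255≈0.0980, G'=30/255≈0.1176, B'=194/255≈0.7608
Max=194/255, Min=25/255, Δ=Max-Min=169/255
L = (Max+Min)/2 = (194+25)/510 = 219/510 = 0.42941… → L = 42.9%
L ≤ 0.5 → S = Δ/(Max+Min) = 169/(194+25) = 169/219 = 0.77168… → S = 77.2%
(the 1/255 factors cancel in S and H, so raw channel differences can be used)
Max is B' → H = 60 × ((R-G)/Δ + 4) = 60 × ((25-30)/169 + 4)
  -5/169 + 4 = -0.0295… + 4 = 3.9704…
  H = 60 × 3.9704… = 238.224…° → H = 238.2°
= HSL(238.2°, 77.2%, 42.9%)


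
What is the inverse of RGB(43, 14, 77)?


Invert: (255-R, 255-G, 255-B)
R: 255-43 = 212
G: 255-14 = 241
B: 255-77 = 178
= RGB(212, 241, 178)


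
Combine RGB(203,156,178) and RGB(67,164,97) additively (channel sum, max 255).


Additive: each channel = min(255, C₁+C₂)
R: 203+67 = 270 → 255
G: 156+164 = 320 → 255
B: 178+97 = 275 → 255
= RGB(255, 255, 255)


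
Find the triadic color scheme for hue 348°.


Triadic: equally spaced at 120° intervals
H1 = 348°
H2 = (348 + 120) mod 360 = 108°
H3 = (348 + 240) mod 360 = 228°
Triadic = 348°, 108°, 228°


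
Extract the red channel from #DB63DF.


Color: #DB63DF
R = DB = 219
G = 63 = 99
B = DF = 223
Red = 219


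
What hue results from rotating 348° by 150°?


New hue = (H + rotation) mod 360
New hue = (348 + 150) mod 360
= 498 mod 360
= 138°


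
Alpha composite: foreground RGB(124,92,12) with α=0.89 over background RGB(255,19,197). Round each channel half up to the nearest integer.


C = α×F + (1-α)×B, with 1-α = 0.11
R: 0.89×124 + 0.11×255 = 110.36 + 28.05 = 138.41 → 138
G: 0.89×92 + 0.11×19 = 81.88 + 2.09 = 83.97 → 84
B: 0.89×12 + 0.11×197 = 10.68 + 21.67 = 32.35 → 32
= RGB(138, 84, 32)


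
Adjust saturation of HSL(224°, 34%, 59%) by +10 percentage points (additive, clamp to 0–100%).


Original S = 34%
Adjustment = +10 percentage points
New S = 34 + (10) = 44
Clamp to [0, 100] → 44
= HSL(224°, 44%, 59%)


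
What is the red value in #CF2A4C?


Color: #CF2A4C
R = CF = 207
G = 2A = 42
B = 4C = 76
Red = 207


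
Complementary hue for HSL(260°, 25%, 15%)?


Complement = opposite side of color wheel = hue + 180°
H' = (260 + 180) mod 360 = 80°
S and L unchanged.
= HSL(80°, 25%, 15%)


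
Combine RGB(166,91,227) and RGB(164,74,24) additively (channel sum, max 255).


Additive: each channel = min(255, C₁+C₂)
R: 166+164 = 330 → 255
G: 91+74 = 165 → 165
B: 227+24 = 251 → 251
= RGB(255, 165, 251)


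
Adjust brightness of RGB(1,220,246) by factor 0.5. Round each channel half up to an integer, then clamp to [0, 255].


Multiply each channel by 0.5, round half up, clamp to [0, 255]
R: 1×0.5 = 0.5 → round → 1
G: 220×0.5 = 110
B: 246×0.5 = 123
= RGB(1, 110, 123)


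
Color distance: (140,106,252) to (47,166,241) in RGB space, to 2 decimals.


d = √[(R₁-R₂)² + (G₁-G₂)² + (B₁-B₂)²]
d = √[(140-47)² + (106-166)² + (252-241)²]
d = √[8649 + 3600 + 121]
d = √12370
d ≈ 111.22


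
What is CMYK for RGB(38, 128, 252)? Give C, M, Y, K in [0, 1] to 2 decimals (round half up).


R'=38/255≈0.1490, G'=128/255≈0.5020, B'=252/255≈0.9882
K = 1 - max(R',G',B') = 1 - 252/255 = 3/255 = 0.01176… → 0.01
(1-R'-K)/(1-K) simplifies to (max-R)/max with max = 252:
C = (252-38)/252 = 214/252 = 0.84920… → 0.85
M = (252-128)/252 = 124/252 = 0.49206… → 0.49
Y = (252-252)/252 = 0/252 = 0 → 0.00
= CMYK(0.85, 0.49, 0.00, 0.01)


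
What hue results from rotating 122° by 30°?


New hue = (H + rotation) mod 360
New hue = (122 + 30) mod 360
= 152 mod 360
= 152°


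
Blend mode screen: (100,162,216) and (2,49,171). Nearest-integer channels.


Screen: C = 255 - (255-A)×(255-B)/255, rounded to nearest integer
R: 255 - (255-100)×(255-2)/255 = 255 - 39215/255 ≈ 255 - 153.784 = 101.216 → 101
G: 255 - (255-162)×(255-49)/255 = 255 - 19158/255 ≈ 255 - 75.129 = 179.871 → 180
B: 255 - (255-216)×(255-171)/255 = 255 - 3276/255 ≈ 255 - 12.847 = 242.153 → 242
= RGB(101, 180, 242)


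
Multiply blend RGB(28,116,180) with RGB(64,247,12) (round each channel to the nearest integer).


Multiply: C = A×B/255, rounded to nearest integer
R: 28×64/255 = 1792/255 ≈ 7.027 → 7
G: 116×247/255 = 28652/255 ≈ 112.361 → 112
B: 180×12/255 = 2160/255 ≈ 8.471 → 8
= RGB(7, 112, 8)


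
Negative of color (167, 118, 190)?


Invert: (255-R, 255-G, 255-B)
R: 255-167 = 88
G: 255-118 = 137
B: 255-190 = 65
= RGB(88, 137, 65)


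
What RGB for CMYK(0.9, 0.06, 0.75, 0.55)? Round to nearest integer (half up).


R = 255 × (1-C) × (1-K) = 255 × 0.10 × 0.45 = 11.475 → 11
G = 255 × (1-M) × (1-K) = 255 × 0.94 × 0.45 = 107.865 → 108
B = 255 × (1-Y) × (1-K) = 255 × 0.25 × 0.45 = 28.6875 → 29
= RGB(11, 108, 29)


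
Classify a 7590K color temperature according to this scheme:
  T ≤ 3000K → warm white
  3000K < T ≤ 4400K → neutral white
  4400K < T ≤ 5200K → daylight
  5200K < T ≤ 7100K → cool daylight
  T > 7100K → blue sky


Temperature: 7590K
7590K > 7100K → blue sky
Classification: blue sky


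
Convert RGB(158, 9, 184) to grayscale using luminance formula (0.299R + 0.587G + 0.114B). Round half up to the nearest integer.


Gray = 0.299×R + 0.587×G + 0.114×B
Gray = 0.299×158 + 0.587×9 + 0.114×184
Gray = 47.242 + 5.283 + 20.976
Gray = 73.501 → round half up → 74
Gray = 74


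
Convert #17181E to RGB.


17 → 23 (R)
18 → 24 (G)
1E → 30 (B)
= RGB(23, 24, 30)


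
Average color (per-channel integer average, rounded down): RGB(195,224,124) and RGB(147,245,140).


Midpoint: each channel = ⌊(C₁+C₂)/2⌋
R: ⌊(195+147)/2⌋ = 171
G: ⌊(224+245)/2⌋ = 234
B: ⌊(124+140)/2⌋ = 132
= RGB(171, 234, 132)


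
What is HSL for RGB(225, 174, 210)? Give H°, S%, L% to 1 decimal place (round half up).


Normalize: R'=225/255≈0.8824, G'=174/255≈0.6824, B'=210/255≈0.8235
Max=225/255, Min=174/255, Δ=Max-Min=51/255
L = (Max+Min)/2 = (225+174)/510 = 399/510 = 0.78235… → L = 78.2%
L > 0.5 → S = Δ/(2-Max-Min) = 51/(510-225-174) = 51/111 = 0.45945… → S = 45.9%
(the 1/255 factors cancel in S and H, so raw channel differences can be used)
Max is R' → H = 60 × (((G-B)/Δ) mod 6) = 60 × (((174-210)/51) mod 6)
  (-36)/51 = -0.7058…; negative, so add 6 → 5.2941…
  H = 60 × 5.2941… = 317.647…° → H = 317.6°
= HSL(317.6°, 45.9%, 78.2%)


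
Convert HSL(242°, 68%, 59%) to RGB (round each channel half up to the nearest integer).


H=242°, S=0.68, L=0.59
C = (1-|2L-1|)×S = (1-|0.18|)×0.68 = 0.5576
H' = H/60 = 242/60 ≈ 4.0333; X = C×(1-|H' mod 2 - 1|) ≈ 0.0186
m = L - C/2 = 0.59 - 0.2788 = 0.3112
Sector ⌊H'⌋ = 4 → (R',G',B') = (≈0.0186, 0.0, 0.5576)
RGB = ((R'+m)×255, (G'+m)×255, (B'+m)×255) = (84.0956, 79.356, 221.544)
Round half up → RGB(84, 79, 222)


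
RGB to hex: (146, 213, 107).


R = 146 → 92 (hex)
G = 213 → D5 (hex)
B = 107 → 6B (hex)
Hex = #92D56B


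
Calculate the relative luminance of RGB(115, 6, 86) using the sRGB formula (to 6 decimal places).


Linearize each channel (sRGB transfer function): c = v/255; c_lin = c/12.92 if c ≤ 0.04045, else ((c+0.055)/1.055)^2.4
  R: 115/255 ≈ 0.450980 > 0.04045 → ((0.450980+0.055)/1.055)^2.4 ≈ 0.171441
  G: 6/255 ≈ 0.023529 ≤ 0.04045 → 0.023529/12.92 ≈ 0.001821
  B: 86/255 ≈ 0.337255 > 0.04045 → ((0.337255+0.055)/1.055)^2.4 ≈ 0.093059
R_lin = 0.171441, G_lin = 0.001821, B_lin = 0.093059
L = 0.2126×R + 0.7152×G + 0.0722×B
L = 0.2126×0.171441 + 0.7152×0.001821 + 0.0722×0.093059
L ≈ 0.044470


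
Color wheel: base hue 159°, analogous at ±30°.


Base hue: 159°
Left analog: (159 - 30) mod 360 = 129°
Right analog: (159 + 30) mod 360 = 189°
Analogous hues = 129° and 189°


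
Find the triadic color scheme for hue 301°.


Triadic: equally spaced at 120° intervals
H1 = 301°
H2 = (301 + 120) mod 360 = 61°
H3 = (301 + 240) mod 360 = 181°
Triadic = 301°, 61°, 181°


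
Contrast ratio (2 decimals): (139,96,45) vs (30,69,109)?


Linearize each sRGB channel c=v/255: c/12.92 if c ≤ 0.04045 else ((c+0.055)/1.055)^2.4
L = 0.2126×R_lin + 0.7152×G_lin + 0.0722×B_lin
Color 1 (139,96,45):
  R=139: 139/255≈0.5451 > 0.04045 → ((0.5451+0.055)/1.055)^2.4 ≈ 0.25818
  G=96: 96/255≈0.3765 > 0.04045 → ((0.3765+0.055)/1.055)^2.4 ≈ 0.11697
  B=45: 45/255≈0.1765 > 0.04045 → ((0.1765+0.055)/1.055)^2.4 ≈ 0.02624
  L1 = 0.2126×0.25818 + 0.7152×0.11697 + 0.0722×0.02624 ≈ 0.14044
Color 2 (30,69,109):
  R=30: 30/255≈0.1176 > 0.04045 → ((0.1176+0.055)/1.055)^2.4 ≈ 0.01298
  G=69: 69/255≈0.2706 > 0.04045 → ((0.2706+0.055)/1.055)^2.4 ≈ 0.05951
  B=109: 109/255≈0.4275 > 0.04045 → ((0.4275+0.055)/1.055)^2.4 ≈ 0.15293
  L2 = 0.2126×0.01298 + 0.7152×0.05951 + 0.0722×0.15293 ≈ 0.05636
Lighter = 0.14044, Darker = 0.05636
Ratio = (L_lighter + 0.05) / (L_darker + 0.05)
Ratio = (0.14044 + 0.05) / (0.05636 + 0.05) = 0.19044 / 0.10636 ≈ 1.7905
Ratio ≈ 1.79:1


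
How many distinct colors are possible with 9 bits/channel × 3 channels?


Total bits = 9 bits/channel × 3 channels = 27 bits
Distinct colors = 2^27
= 134,217,728 colors


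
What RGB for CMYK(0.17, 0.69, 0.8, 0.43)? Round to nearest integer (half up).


R = 255 × (1-C) × (1-K) = 255 × 0.83 × 0.57 = 120.6405 → 121
G = 255 × (1-M) × (1-K) = 255 × 0.31 × 0.57 = 45.0585 → 45
B = 255 × (1-Y) × (1-K) = 255 × 0.20 × 0.57 = 29.07 → 29
= RGB(121, 45, 29)


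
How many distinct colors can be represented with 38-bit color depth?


Colors = 2^bits = 2^38
= 274,877,906,944 colors


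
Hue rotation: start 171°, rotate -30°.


New hue = (H + rotation) mod 360
New hue = (171 -30) mod 360
= 141 mod 360
= 141°


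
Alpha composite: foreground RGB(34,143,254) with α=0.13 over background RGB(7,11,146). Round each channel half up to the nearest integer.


C = α×F + (1-α)×B, with 1-α = 0.87
R: 0.13×34 + 0.87×7 = 4.42 + 6.09 = 10.51 → 11
G: 0.13×143 + 0.87×11 = 18.59 + 9.57 = 28.16 → 28
B: 0.13×254 + 0.87×146 = 33.02 + 127.02 = 160.04 → 160
= RGB(11, 28, 160)


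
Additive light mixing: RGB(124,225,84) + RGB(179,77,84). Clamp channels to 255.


Additive: each channel = min(255, C₁+C₂)
R: 124+179 = 303 → 255
G: 225+77 = 302 → 255
B: 84+84 = 168 → 168
= RGB(255, 255, 168)


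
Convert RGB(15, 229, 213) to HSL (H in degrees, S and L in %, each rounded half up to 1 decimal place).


Normalize: R'=15/255≈0.0588, G'=229/255≈0.8980, B'=213/255≈0.8353
Max=229/255, Min=15/255, Δ=Max-Min=214/255
L = (Max+Min)/2 = (229+15)/510 = 244/510 = 0.47843… → L = 47.8%
L ≤ 0.5 → S = Δ/(Max+Min) = 214/(229+15) = 214/244 = 0.87704… → S = 87.7%
(the 1/255 factors cancel in S and H, so raw channel differences can be used)
Max is G' → H = 60 × ((B-R)/Δ + 2) = 60 × ((213-15)/214 + 2)
  198/214 + 2 = 0.9252… + 2 = 2.9252…
  H = 60 × 2.9252… = 175.514…° → H = 175.5°
= HSL(175.5°, 87.7%, 47.8%)
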